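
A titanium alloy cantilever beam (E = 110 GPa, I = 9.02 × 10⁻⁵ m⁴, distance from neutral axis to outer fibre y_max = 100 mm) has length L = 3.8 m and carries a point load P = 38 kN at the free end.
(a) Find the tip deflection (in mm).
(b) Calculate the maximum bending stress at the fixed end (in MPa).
(a) Tip deflection of a cantilever with an end point load: δ = P·L^3 / (3·E·I). Convert P = 38 kN = 38000 N, E = 110 GPa = 1.1 × 10¹¹ Pa.
  δ = (38000 × 3.8^3) / (3 × (1.1 × 10¹¹) × (9.02 × 10⁻⁵)) = 0.07005 m = 70.05 mm
(b) Maximum bending moment at the fixed end: M = P·L = 38000 × 3.8 = 144400 N·m. Convert y_max = 100 mm = 0.1 m.
  σ = M·y_max / I = (144400 × 0.1) / (9.02 × 10⁻⁵) = 1.601 × 10⁸ Pa = 160.1 MPa
Final answer: (a) δ = 70.05 mm, (b) σ = 160.1 MPa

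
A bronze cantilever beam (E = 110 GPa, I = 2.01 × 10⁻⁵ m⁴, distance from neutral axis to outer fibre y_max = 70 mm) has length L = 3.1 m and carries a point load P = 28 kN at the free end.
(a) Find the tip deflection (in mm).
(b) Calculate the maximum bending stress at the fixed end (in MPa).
(a) Tip deflection of a cantilever with an end point load: δ = P·L^3 / (3·E·I). Convert P = 28 kN = 28000 N, E = 110 GPa = 1.1 × 10¹¹ Pa.
  δ = (28000 × 3.1^3) / (3 × (1.1 × 10¹¹) × (2.01 × 10⁻⁵)) = 0.1258 m = 125.8 mm
(b) Maximum bending moment at the fixed end: M = P·L = 28000 × 3.1 = 86800 N·m. Convert y_max = 70 mm = 0.07 m.
  σ = M·y_max / I = (86800 × 0.07) / (2.01 × 10⁻⁵) = 3.023 × 10⁸ Pa = 302.3 MPa
Final answer: (a) δ = 125.8 mm, (b) σ = 302.3 MPa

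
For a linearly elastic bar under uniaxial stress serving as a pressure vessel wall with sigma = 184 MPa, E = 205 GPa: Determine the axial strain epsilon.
Model: a linearly elastic bar under uniaxial stress, so epsilon = sigma / E.
Convert to SI units:
  sigma = 184 MPa = 1.84 × 10⁸ Pa
  E = 205 GPa = 2.05 × 10¹¹ Pa
Substitute:
  epsilon = (1.84 × 10⁸) / (2.05 × 10¹¹)
  epsilon = 0.0008976
Final answer: epsilon = 0.0008976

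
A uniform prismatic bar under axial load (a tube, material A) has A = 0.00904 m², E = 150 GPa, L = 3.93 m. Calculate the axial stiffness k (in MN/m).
Model: a uniform prismatic bar under axial load, so k = (A·E) / L.
Convert to SI units:
  E = 150 GPa = 1.5 × 10¹¹ Pa
Substitute:
  k = (0.00904 × (1.5 × 10¹¹)) / 3.93
  k = 3.45 × 10⁸ N/m
Convert: k = 3.45 × 10⁸ N/m = 345 MN/m
Final answer: k = 345 MN/m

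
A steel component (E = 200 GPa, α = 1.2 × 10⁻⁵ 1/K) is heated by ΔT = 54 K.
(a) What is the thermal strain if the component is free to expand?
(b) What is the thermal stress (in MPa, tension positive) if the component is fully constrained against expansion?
(a) Free thermal strain ε_th = α·ΔT = (1.2 × 10⁻⁵) × 54 = 0.000648
(b) Fully constrained, the expansion is suppressed, so σ = -E·α·ΔT. Convert E = 200 GPa = 2 × 10¹¹ Pa.
  σ = -(2 × 10¹¹) × (1.2 × 10⁻⁵) × 54 = -1.296 × 10⁸ Pa = -129.6 MPa (compressive)
Final answer: (a) ε_th = 0.000648, (b) σ = -129.6 MPa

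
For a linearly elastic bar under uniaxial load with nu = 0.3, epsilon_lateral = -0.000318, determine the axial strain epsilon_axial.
Model: a linearly elastic bar under uniaxial load, so epsilon_lateral = -nu·epsilon_axial.
Solve for epsilon_axial: epsilon_axial = -epsilon_lateral / nu.
Substitute:
  epsilon_axial = -(-0.000318) / 0.3
  epsilon_axial = 0.00106
Final answer: epsilon_axial = 0.00106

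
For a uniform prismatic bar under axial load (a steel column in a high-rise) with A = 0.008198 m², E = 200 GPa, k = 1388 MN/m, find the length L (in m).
Model: a uniform prismatic bar under axial load, so k = (A·E) / L.
Solve for L: L = (A·E) / k.
Convert to SI units:
  E = 200 GPa = 2 × 10¹¹ Pa
  k = 1388 MN/m = 1.388 × 10⁹ N/m
Substitute:
  L = (0.008198 × (2 × 10¹¹)) / (1.388 × 10⁹)
  L = 1.181 m
Final answer: L = 1.181 m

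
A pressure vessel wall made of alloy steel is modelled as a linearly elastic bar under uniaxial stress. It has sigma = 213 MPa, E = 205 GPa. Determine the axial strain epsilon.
Model: a linearly elastic bar under uniaxial stress, so epsilon = sigma / E.
Convert to SI units:
  sigma = 213 MPa = 2.13 × 10⁸ Pa
  E = 205 GPa = 2.05 × 10¹¹ Pa
Substitute:
  epsilon = (2.13 × 10⁸) / (2.05 × 10¹¹)
  epsilon = 0.001039
Final answer: epsilon = 0.001039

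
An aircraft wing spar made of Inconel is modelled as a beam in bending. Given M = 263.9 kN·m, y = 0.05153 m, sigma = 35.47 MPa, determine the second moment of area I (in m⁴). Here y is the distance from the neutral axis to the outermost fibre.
Model: a beam in bending, so sigma = (M·y) / I.
Solve for I: I = (M·y) / sigma.
Convert to SI units:
  M = 263.9 kN·m = 263900 N·m
  sigma = 35.47 MPa = 3.547 × 10⁷ Pa
Substitute:
  I = (263900 × 0.05153) / (3.547 × 10⁷)
  I = 0.0003834 m⁴
Final answer: I = 0.0003834 m⁴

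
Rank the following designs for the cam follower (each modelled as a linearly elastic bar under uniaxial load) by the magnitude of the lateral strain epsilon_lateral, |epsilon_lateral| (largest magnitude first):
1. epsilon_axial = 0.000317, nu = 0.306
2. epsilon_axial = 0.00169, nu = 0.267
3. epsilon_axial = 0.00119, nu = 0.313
Model: a linearly elastic bar under uniaxial load, so epsilon_lateral = -nu·epsilon_axial (SI units).
  Case 1: epsilon_lateral = -(0.306 × 0.000317) = -9.7 × 10⁻⁵
  Case 2: epsilon_lateral = -(0.267 × 0.00169) = -0.0004512
  Case 3: epsilon_lateral = -(0.313 × 0.00119) = -0.0003725
Ordering by |epsilon_lateral|: 0.0004512 (case 2) > 0.0003725 (case 3) > 9.7 × 10⁻⁵ (case 1)
Final answer: 2, 3, 1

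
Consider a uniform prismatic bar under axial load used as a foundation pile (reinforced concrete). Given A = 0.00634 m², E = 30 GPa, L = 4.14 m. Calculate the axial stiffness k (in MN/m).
Model: a uniform prismatic bar under axial load, so k = (A·E) / L.
Convert to SI units:
  E = 30 GPa = 3 × 10¹⁰ Pa
Substitute:
  k = (0.00634 × (3 × 10¹⁰)) / 4.14
  k = 4.594 × 10⁷ N/m
Convert: k = 4.594 × 10⁷ N/m = 45.94 MN/m
Final answer: k = 45.94 MN/m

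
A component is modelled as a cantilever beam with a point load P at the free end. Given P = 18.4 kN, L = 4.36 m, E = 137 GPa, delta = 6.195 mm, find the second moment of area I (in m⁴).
Model: a cantilever beam with a point load P at the free end, so delta = (P·L^3) / (3·E·I).
Solve for I: I = (P·L^3) / (3·delta·E).
Convert to SI units:
  P = 18.4 kN = 18400 N
  E = 137 GPa = 1.37 × 10¹¹ Pa
  delta = 6.195 mm = 0.006195 m
Substitute:
  I = (18400 × 4.36^3) / (3 × 0.006195 × (1.37 × 10¹¹))
  I = 0.000599 m⁴
Final answer: I = 0.000599 m⁴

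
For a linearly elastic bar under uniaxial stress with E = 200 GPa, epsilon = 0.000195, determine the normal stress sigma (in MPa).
Model: a linearly elastic bar under uniaxial stress, so epsilon = sigma / E.
Solve for sigma: sigma = epsilon·E.
Convert to SI units:
  E = 200 GPa = 2 × 10¹¹ Pa
Substitute:
  sigma = 0.000195 × (2 × 10¹¹)
  sigma = 3.9 × 10⁷ Pa
Convert: sigma = 3.9 × 10⁷ Pa = 39 MPa
Final answer: sigma = 39 MPa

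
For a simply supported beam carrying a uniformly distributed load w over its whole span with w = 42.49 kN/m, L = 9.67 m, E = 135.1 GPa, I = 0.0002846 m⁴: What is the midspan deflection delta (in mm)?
Model: a simply supported beam carrying a uniformly distributed load w over its whole span, so delta = (5·w·L^4) / (384·E·I).
Convert to SI units:
  w = 42.49 kN/m = 42490 N/m
  E = 135.1 GPa = 1.351 × 10¹¹ Pa
Substitute:
  delta = (5 × 42490 × 9.67^4) / (384 × (1.351 × 10¹¹) × 0.0002846)
  delta = 0.1258 m
Convert: delta = 0.1258 m = 125.8 mm
Final answer: delta = 125.8 mm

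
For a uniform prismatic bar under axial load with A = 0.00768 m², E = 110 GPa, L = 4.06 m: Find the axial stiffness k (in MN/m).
Model: a uniform prismatic bar under axial load, so k = (A·E) / L.
Convert to SI units:
  E = 110 GPa = 1.1 × 10¹¹ Pa
Substitute:
  k = (0.00768 × (1.1 × 10¹¹)) / 4.06
  k = 2.081 × 10⁸ N/m
Convert: k = 2.081 × 10⁸ N/m = 208.1 MN/m
Final answer: k = 208.1 MN/m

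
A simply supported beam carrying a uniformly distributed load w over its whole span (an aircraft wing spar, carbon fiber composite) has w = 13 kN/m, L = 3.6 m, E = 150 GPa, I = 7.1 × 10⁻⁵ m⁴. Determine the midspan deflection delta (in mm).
Model: a simply supported beam carrying a uniformly distributed load w over its whole span, so delta = (5·w·L^4) / (384·E·I).
Convert to SI units:
  w = 13 kN/m = 13000 N/m
  E = 150 GPa = 1.5 × 10¹¹ Pa
Substitute:
  delta = (5 × 13000 × 3.6^4) / (384 × (1.5 × 10¹¹) × (7.1 × 10⁻⁵))
  delta = 0.00267 m
Convert: delta = 0.00267 m = 2.67 mm
Final answer: delta = 2.67 mm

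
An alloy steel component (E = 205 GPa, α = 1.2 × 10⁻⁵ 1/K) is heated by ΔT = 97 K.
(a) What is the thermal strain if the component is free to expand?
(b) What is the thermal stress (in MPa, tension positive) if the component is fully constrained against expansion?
(a) Free thermal strain ε_th = α·ΔT = (1.2 × 10⁻⁵) × 97 = 0.001164
(b) Fully constrained, the expansion is suppressed, so σ = -E·α·ΔT. Convert E = 205 GPa = 2.05 × 10¹¹ Pa.
  σ = -(2.05 × 10¹¹) × (1.2 × 10⁻⁵) × 97 = -2.386 × 10⁸ Pa = -238.6 MPa (compressive)
Final answer: (a) ε_th = 0.001164, (b) σ = -238.6 MPa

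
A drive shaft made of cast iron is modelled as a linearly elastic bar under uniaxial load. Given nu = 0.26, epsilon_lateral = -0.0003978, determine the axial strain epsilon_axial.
Model: a linearly elastic bar under uniaxial load, so epsilon_lateral = -nu·epsilon_axial.
Solve for epsilon_axial: epsilon_axial = -epsilon_lateral / nu.
Substitute:
  epsilon_axial = -(-0.0003978) / 0.26
  epsilon_axial = 0.00153
Final answer: epsilon_axial = 0.00153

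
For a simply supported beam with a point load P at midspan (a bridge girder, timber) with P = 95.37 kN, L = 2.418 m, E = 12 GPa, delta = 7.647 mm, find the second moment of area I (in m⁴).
Model: a simply supported beam with a point load P at midspan, so delta = (P·L^3) / (48·E·I).
Solve for I: I = (P·L^3) / (48·delta·E).
Convert to SI units:
  P = 95.37 kN = 95370 N
  E = 12 GPa = 1.2 × 10¹⁰ Pa
  delta = 7.647 mm = 0.007647 m
Substitute:
  I = (95370 × 2.418^3) / (48 × 0.007647 × (1.2 × 10¹⁰))
  I = 0.0003061 m⁴
Final answer: I = 0.0003061 m⁴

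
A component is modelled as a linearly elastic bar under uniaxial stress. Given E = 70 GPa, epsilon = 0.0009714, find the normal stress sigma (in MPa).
Model: a linearly elastic bar under uniaxial stress, so epsilon = sigma / E.
Solve for sigma: sigma = epsilon·E.
Convert to SI units:
  E = 70 GPa = 7 × 10¹⁰ Pa
Substitute:
  sigma = 0.0009714 × (7 × 10¹⁰)
  sigma = 6.8 × 10⁷ Pa
Convert: sigma = 6.8 × 10⁷ Pa = 68 MPa
Final answer: sigma = 68 MPa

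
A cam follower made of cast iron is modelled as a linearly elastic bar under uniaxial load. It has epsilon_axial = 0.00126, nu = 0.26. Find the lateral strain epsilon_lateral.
Model: a linearly elastic bar under uniaxial load, so epsilon_lateral = -nu·epsilon_axial.
Substitute:
  epsilon_lateral = -(0.26 × 0.00126)
  epsilon_lateral = -0.0003276
Final answer: epsilon_lateral = -0.0003276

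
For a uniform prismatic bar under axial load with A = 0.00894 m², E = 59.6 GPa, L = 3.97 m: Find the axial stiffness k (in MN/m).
Model: a uniform prismatic bar under axial load, so k = (A·E) / L.
Convert to SI units:
  E = 59.6 GPa = 5.96 × 10¹⁰ Pa
Substitute:
  k = (0.00894 × (5.96 × 10¹⁰)) / 3.97
  k = 1.342 × 10⁸ N/m
Convert: k = 1.342 × 10⁸ N/m = 134.2 MN/m
Final answer: k = 134.2 MN/m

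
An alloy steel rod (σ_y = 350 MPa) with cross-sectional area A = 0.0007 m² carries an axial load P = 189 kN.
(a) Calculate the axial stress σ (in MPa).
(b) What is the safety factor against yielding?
(a) Axial stress σ = P/A. Convert P = 189 kN = 189000 N.
  σ = 189000 / 0.0007 = 2.7 × 10⁸ Pa = 270 MPa
(b) Safety factor SF = σ_y/σ = 350 / 270 = 1.296
Final answer: (a) σ = 270 MPa, (b) SF = 1.296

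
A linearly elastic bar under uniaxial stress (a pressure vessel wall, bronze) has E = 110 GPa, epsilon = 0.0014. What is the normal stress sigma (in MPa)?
Model: a linearly elastic bar under uniaxial stress, so sigma = E·epsilon.
Convert to SI units:
  E = 110 GPa = 1.1 × 10¹¹ Pa
Substitute:
  sigma = (1.1 × 10¹¹) × 0.0014
  sigma = 1.54 × 10⁸ Pa
Convert: sigma = 1.54 × 10⁸ Pa = 154 MPa
Final answer: sigma = 154 MPa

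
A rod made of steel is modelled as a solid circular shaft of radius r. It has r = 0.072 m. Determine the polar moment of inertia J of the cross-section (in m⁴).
Model: a solid circular shaft of radius r, so J = (π·r^4) / 2.
Substitute:
  J = (π × 0.072^4) / 2
  J = 4.221 × 10⁻⁵ m⁴
Final answer: J = 4.221 × 10⁻⁵ m⁴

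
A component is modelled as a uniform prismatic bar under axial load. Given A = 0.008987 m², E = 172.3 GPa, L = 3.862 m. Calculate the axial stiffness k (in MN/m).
Model: a uniform prismatic bar under axial load, so k = (A·E) / L.
Convert to SI units:
  E = 172.3 GPa = 1.723 × 10¹¹ Pa
Substitute:
  k = (0.008987 × (1.723 × 10¹¹)) / 3.862
  k = 4.009 × 10⁸ N/m
Convert: k = 4.009 × 10⁸ N/m = 400.9 MN/m
Final answer: k = 400.9 MN/m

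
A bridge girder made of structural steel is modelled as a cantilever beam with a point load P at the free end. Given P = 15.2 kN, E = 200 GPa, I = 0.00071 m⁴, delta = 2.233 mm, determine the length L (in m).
Model: a cantilever beam with a point load P at the free end, so delta = (P·L^3) / (3·E·I).
Solve for L: L = ((3·delta·E·I) / P)^(1/3).
Convert to SI units:
  P = 15.2 kN = 15200 N
  E = 200 GPa = 2 × 10¹¹ Pa
  delta = 2.233 mm = 0.002233 m
Substitute:
  L = ((3 × 0.002233 × (2 × 10¹¹) × 0.00071) / 15200)^(1/3)
  L = 3.97 m
Final answer: L = 3.97 m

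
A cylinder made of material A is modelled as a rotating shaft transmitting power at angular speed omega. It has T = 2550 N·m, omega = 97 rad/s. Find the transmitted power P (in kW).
Model: a rotating shaft transmitting power at angular speed omega, so P = T·omega.
Substitute:
  P = 2550 × 97
  P = 247400 W
Convert: P = 247400 W = 247.4 kW
Final answer: P = 247.4 kW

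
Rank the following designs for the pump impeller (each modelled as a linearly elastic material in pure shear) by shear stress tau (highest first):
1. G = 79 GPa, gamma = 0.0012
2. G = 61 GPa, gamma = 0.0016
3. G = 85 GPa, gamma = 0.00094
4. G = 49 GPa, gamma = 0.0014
Model: a linearly elastic material in pure shear, so tau = G·gamma (SI units).
  Case 1: tau = (7.9 × 10¹⁰) × 0.0012 = 9.48 × 10⁷ Pa = 94.8 MPa
  Case 2: tau = (6.1 × 10¹⁰) × 0.0016 = 9.76 × 10⁷ Pa = 97.6 MPa
  Case 3: tau = (8.5 × 10¹⁰) × 0.00094 = 7.99 × 10⁷ Pa = 79.9 MPa
  Case 4: tau = (4.9 × 10¹⁰) × 0.0014 = 6.86 × 10⁷ Pa = 68.6 MPa
Ordering: 97.6 MPa (case 2) > 94.8 MPa (case 1) > 79.9 MPa (case 3) > 68.6 MPa (case 4)
Final answer: 2, 1, 3, 4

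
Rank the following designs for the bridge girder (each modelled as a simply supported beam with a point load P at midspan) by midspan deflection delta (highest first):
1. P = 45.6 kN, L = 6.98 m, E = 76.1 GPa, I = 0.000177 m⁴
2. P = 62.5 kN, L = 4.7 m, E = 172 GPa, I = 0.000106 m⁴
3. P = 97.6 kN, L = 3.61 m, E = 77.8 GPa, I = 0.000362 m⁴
Model: a simply supported beam with a point load P at midspan, so delta = (P·L^3) / (48·E·I) (SI units).
  Case 1: delta = (45600 × 6.98^3) / (48 × (7.61 × 10¹⁰) × 0.000177) = 0.02398 m = 23.98 mm
  Case 2: delta = (62500 × 4.7^3) / (48 × (1.72 × 10¹¹) × 0.000106) = 0.007415 m = 7.415 mm
  Case 3: delta = (97600 × 3.61^3) / (48 × (7.78 × 10¹⁰) × 0.000362) = 0.003397 m = 3.397 mm
Ordering: 23.98 mm (case 1) > 7.415 mm (case 2) > 3.397 mm (case 3)
Final answer: 1, 2, 3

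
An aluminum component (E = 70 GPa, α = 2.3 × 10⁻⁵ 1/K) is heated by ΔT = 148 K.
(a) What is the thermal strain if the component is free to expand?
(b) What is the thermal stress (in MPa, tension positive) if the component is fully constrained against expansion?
(a) Free thermal strain ε_th = α·ΔT = (2.3 × 10⁻⁵) × 148 = 0.003404
(b) Fully constrained, the expansion is suppressed, so σ = -E·α·ΔT. Convert E = 70 GPa = 7 × 10¹⁰ Pa.
  σ = -(7 × 10¹⁰) × (2.3 × 10⁻⁵) × 148 = -2.383 × 10⁸ Pa = -238.3 MPa (compressive)
Final answer: (a) ε_th = 0.003404, (b) σ = -238.3 MPa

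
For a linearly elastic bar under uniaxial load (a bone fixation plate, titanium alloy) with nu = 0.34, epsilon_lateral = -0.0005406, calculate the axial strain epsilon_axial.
Model: a linearly elastic bar under uniaxial load, so epsilon_lateral = -nu·epsilon_axial.
Solve for epsilon_axial: epsilon_axial = -epsilon_lateral / nu.
Substitute:
  epsilon_axial = -(-0.0005406) / 0.34
  epsilon_axial = 0.00159
Final answer: epsilon_axial = 0.00159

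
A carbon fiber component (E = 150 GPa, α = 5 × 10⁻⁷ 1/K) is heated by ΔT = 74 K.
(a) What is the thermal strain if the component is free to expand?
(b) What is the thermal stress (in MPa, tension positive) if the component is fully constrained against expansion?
(a) Free thermal strain ε_th = α·ΔT = (5 × 10⁻⁷) × 74 = 3.7 × 10⁻⁵
(b) Fully constrained, the expansion is suppressed, so σ = -E·α·ΔT. Convert E = 150 GPa = 1.5 × 10¹¹ Pa.
  σ = -(1.5 × 10¹¹) × (5 × 10⁻⁷) × 74 = -5.55 × 10⁶ Pa = -5.55 MPa (compressive)
Final answer: (a) ε_th = 3.7 × 10⁻⁵, (b) σ = -5.55 MPa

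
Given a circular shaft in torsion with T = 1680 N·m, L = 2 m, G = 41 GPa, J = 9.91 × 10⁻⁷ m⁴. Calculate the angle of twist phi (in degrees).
Model: a circular shaft in torsion, so phi = (T·L) / (G·J).
Convert to SI units:
  G = 41 GPa = 4.1 × 10¹⁰ Pa
Substitute:
  phi = (1680 × 2) / ((4.1 × 10¹⁰) × (9.91 × 10⁻⁷))
  phi = 0.0827 rad
Convert to degrees: phi = 0.0827 × 180/π = 4.738°
Final answer: phi = 4.738°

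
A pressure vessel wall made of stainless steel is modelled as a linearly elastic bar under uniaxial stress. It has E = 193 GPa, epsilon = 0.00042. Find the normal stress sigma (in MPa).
Model: a linearly elastic bar under uniaxial stress, so sigma = E·epsilon.
Convert to SI units:
  E = 193 GPa = 1.93 × 10¹¹ Pa
Substitute:
  sigma = (1.93 × 10¹¹) × 0.00042
  sigma = 8.106 × 10⁷ Pa
Convert: sigma = 8.106 × 10⁷ Pa = 81.06 MPa
Final answer: sigma = 81.06 MPa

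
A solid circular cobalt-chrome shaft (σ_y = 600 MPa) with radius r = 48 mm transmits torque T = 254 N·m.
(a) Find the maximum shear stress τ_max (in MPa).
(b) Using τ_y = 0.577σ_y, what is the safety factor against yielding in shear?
(a) For a solid circular shaft, τ_max = T·r/J with J = π·r^4/2, i.e. τ_max = 2·T / (π·r^3). Convert r = 48 mm = 0.048 m.
  τ_max = (2 × 254) / (π × 0.048^3) = 1.462 × 10⁶ Pa = 1.462 MPa
(b) τ_y = 0.577 × 600 = 346.2 MPa
  SF = τ_y/τ_max = 346.2 / 1.462 = 236.8
Final answer: (a) τ_max = 1.462 MPa, (b) SF = 236.8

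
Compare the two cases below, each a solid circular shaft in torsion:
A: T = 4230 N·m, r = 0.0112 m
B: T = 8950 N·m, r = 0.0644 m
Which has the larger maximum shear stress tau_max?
Model: a solid circular shaft in torsion, so tau_max = (2·T) / (π·r^3) (SI units).
  A: tau_max = (2 × 4230) / (π × 0.0112^3) = 1.917 × 10⁹ Pa = 1917 MPa
  B: tau_max = (2 × 8950) / (π × 0.0644^3) = 2.133 × 10⁷ Pa = 21.33 MPa
1917 MPa > 21.33 MPa, so A is larger.
Final answer: A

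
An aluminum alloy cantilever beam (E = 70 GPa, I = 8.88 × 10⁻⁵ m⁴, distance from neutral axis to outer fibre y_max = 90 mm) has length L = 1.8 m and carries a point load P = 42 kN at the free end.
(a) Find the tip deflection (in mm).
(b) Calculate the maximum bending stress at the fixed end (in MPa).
(a) Tip deflection of a cantilever with an end point load: δ = P·L^3 / (3·E·I). Convert P = 42 kN = 42000 N, E = 70 GPa = 7 × 10¹⁰ Pa.
  δ = (42000 × 1.8^3) / (3 × (7 × 10¹⁰) × (8.88 × 10⁻⁵)) = 0.01314 m = 13.14 mm
(b) Maximum bending moment at the fixed end: M = P·L = 42000 × 1.8 = 75600 N·m. Convert y_max = 90 mm = 0.09 m.
  σ = M·y_max / I = (75600 × 0.09) / (8.88 × 10⁻⁵) = 7.662 × 10⁷ Pa = 76.62 MPa
Final answer: (a) δ = 13.14 mm, (b) σ = 76.62 MPa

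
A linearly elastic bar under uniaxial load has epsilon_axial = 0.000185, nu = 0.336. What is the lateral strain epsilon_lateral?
Model: a linearly elastic bar under uniaxial load, so epsilon_lateral = -nu·epsilon_axial.
Substitute:
  epsilon_lateral = -(0.336 × 0.000185)
  epsilon_lateral = -6.216 × 10⁻⁵
Final answer: epsilon_lateral = -6.216 × 10⁻⁵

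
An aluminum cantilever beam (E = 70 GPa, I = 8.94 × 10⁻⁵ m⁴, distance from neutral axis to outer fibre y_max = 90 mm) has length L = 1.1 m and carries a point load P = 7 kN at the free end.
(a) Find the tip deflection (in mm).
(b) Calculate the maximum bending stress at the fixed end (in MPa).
(a) Tip deflection of a cantilever with an end point load: δ = P·L^3 / (3·E·I). Convert P = 7 kN = 7000 N, E = 70 GPa = 7 × 10¹⁰ Pa.
  δ = (7000 × 1.1^3) / (3 × (7 × 10¹⁰) × (8.94 × 10⁻⁵)) = 0.0004963 m = 0.4963 mm
(b) Maximum bending moment at the fixed end: M = P·L = 7000 × 1.1 = 7700 N·m. Convert y_max = 90 mm = 0.09 m.
  σ = M·y_max / I = (7700 × 0.09) / (8.94 × 10⁻⁵) = 7.752 × 10⁶ Pa = 7.752 MPa
Final answer: (a) δ = 0.4963 mm, (b) σ = 7.752 MPa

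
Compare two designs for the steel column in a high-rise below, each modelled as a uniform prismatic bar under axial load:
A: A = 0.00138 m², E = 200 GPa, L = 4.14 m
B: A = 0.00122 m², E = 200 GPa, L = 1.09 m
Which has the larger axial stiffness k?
Model: a uniform prismatic bar under axial load, so k = (A·E) / L (SI units).
  A: k = (0.00138 × (2 × 10¹¹)) / 4.14 = 6.667 × 10⁷ N/m = 66.67 MN/m
  B: k = (0.00122 × (2 × 10¹¹)) / 1.09 = 2.239 × 10⁸ N/m = 223.9 MN/m
223.9 MN/m > 66.67 MN/m, so B is larger.
Final answer: B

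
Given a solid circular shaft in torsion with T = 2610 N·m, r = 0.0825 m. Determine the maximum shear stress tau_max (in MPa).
Model: a solid circular shaft in torsion, so tau_max = (2·T) / (π·r^3).
Substitute:
  tau_max = (2 × 2610) / (π × 0.0825^3)
  tau_max = 2.959 × 10⁶ Pa
Convert: tau_max = 2.959 × 10⁶ Pa = 2.959 MPa
Final answer: tau_max = 2.959 MPa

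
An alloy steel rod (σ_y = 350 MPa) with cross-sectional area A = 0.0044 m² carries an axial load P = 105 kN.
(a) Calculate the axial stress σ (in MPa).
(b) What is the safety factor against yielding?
(a) Axial stress σ = P/A. Convert P = 105 kN = 105000 N.
  σ = 105000 / 0.0044 = 2.386 × 10⁷ Pa = 23.86 MPa
(b) Safety factor SF = σ_y/σ = 350 / 23.86 = 14.67
Final answer: (a) σ = 23.86 MPa, (b) SF = 14.67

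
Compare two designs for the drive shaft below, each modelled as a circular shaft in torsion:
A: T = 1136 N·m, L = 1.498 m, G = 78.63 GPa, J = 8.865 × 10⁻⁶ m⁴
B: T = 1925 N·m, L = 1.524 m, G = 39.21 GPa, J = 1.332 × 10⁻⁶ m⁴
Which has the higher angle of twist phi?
Model: a circular shaft in torsion, so phi = (T·L) / (G·J) (SI units).
  A: phi = (1136 × 1.498) / ((7.863 × 10¹⁰) × (8.865 × 10⁻⁶)) = 0.002441 rad = 0.1399°
  B: phi = (1925 × 1.524) / ((3.921 × 10¹⁰) × (1.332 × 10⁻⁶)) = 0.05617 rad = 3.218°
3.218° > 0.1399°, so B is larger.
Final answer: B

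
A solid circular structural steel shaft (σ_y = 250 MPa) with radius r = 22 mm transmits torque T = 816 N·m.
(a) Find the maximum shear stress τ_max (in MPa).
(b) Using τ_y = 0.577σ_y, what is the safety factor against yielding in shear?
(a) For a solid circular shaft, τ_max = T·r/J with J = π·r^4/2, i.e. τ_max = 2·T / (π·r^3). Convert r = 22 mm = 0.022 m.
  τ_max = (2 × 816) / (π × 0.022^3) = 4.879 × 10⁷ Pa = 48.79 MPa
(b) τ_y = 0.577 × 250 = 144.25 MPa
  SF = τ_y/τ_max = 144.25 / 48.79 = 2.957
Final answer: (a) τ_max = 48.79 MPa, (b) SF = 2.957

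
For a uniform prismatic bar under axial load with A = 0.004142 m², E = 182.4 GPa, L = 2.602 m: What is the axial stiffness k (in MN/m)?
Model: a uniform prismatic bar under axial load, so k = (A·E) / L.
Convert to SI units:
  E = 182.4 GPa = 1.824 × 10¹¹ Pa
Substitute:
  k = (0.004142 × (1.824 × 10¹¹)) / 2.602
  k = 2.904 × 10⁸ N/m
Convert: k = 2.904 × 10⁸ N/m = 290.4 MN/m
Final answer: k = 290.4 MN/m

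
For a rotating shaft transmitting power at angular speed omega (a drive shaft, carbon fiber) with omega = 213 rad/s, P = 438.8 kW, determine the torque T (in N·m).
Model: a rotating shaft transmitting power at angular speed omega, so P = T·omega.
Solve for T: T = P / omega.
Convert to SI units:
  P = 438.8 kW = 438800 W
Substitute:
  T = 438800 / 213
  T = 2060 N·m
Final answer: T = 2060 N·m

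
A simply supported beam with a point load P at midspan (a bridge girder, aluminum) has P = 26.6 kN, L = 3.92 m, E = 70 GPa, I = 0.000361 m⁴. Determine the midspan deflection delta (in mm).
Model: a simply supported beam with a point load P at midspan, so delta = (P·L^3) / (48·E·I).
Convert to SI units:
  P = 26.6 kN = 26600 N
  E = 70 GPa = 7 × 10¹⁰ Pa
Substitute:
  delta = (26600 × 3.92^3) / (48 × (7 × 10¹⁰) × 0.000361)
  delta = 0.001321 m
Convert: delta = 0.001321 m = 1.321 mm
Final answer: delta = 1.321 mm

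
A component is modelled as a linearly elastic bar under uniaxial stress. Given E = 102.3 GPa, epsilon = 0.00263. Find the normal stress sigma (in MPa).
Model: a linearly elastic bar under uniaxial stress, so sigma = E·epsilon.
Convert to SI units:
  E = 102.3 GPa = 1.023 × 10¹¹ Pa
Substitute:
  sigma = (1.023 × 10¹¹) × 0.00263
  sigma = 2.69 × 10⁸ Pa
Convert: sigma = 2.69 × 10⁸ Pa = 269 MPa
Final answer: sigma = 269 MPa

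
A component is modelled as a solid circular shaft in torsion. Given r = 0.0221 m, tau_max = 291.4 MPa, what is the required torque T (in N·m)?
Model: a solid circular shaft in torsion, so tau_max = (2·T) / (π·r^3).
Solve for T: T = (π·tau_max·r^3) / 2.
Convert to SI units:
  tau_max = 291.4 MPa = 2.914 × 10⁸ Pa
Substitute:
  T = (π × (2.914 × 10⁸) × 0.0221^3) / 2
  T = 4941 N·m
Final answer: T = 4941 N·m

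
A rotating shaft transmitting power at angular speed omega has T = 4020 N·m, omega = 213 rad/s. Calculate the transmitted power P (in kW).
Model: a rotating shaft transmitting power at angular speed omega, so P = T·omega.
Substitute:
  P = 4020 × 213
  P = 856300 W
Convert: P = 856300 W = 856.3 kW
Final answer: P = 856.3 kW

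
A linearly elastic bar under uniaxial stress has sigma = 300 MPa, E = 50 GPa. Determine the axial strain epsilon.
Model: a linearly elastic bar under uniaxial stress, so epsilon = sigma / E.
Convert to SI units:
  sigma = 300 MPa = 3 × 10⁸ Pa
  E = 50 GPa = 5 × 10¹⁰ Pa
Substitute:
  epsilon = (3 × 10⁸) / (5 × 10¹⁰)
  epsilon = 0.006
Final answer: epsilon = 0.006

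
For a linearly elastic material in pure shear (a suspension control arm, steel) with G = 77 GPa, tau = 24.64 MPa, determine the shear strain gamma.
Model: a linearly elastic material in pure shear, so tau = G·gamma.
Solve for gamma: gamma = tau / G.
Convert to SI units:
  G = 77 GPa = 7.7 × 10¹⁰ Pa
  tau = 24.64 MPa = 2.464 × 10⁷ Pa
Substitute:
  gamma = (2.464 × 10⁷) / (7.7 × 10¹⁰)
  gamma = 0.00032
Final answer: gamma = 0.00032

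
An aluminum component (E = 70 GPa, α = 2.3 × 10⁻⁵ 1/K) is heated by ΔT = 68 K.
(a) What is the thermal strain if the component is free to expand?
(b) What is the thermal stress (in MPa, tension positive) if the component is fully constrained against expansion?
(a) Free thermal strain ε_th = α·ΔT = (2.3 × 10⁻⁵) × 68 = 0.001564
(b) Fully constrained, the expansion is suppressed, so σ = -E·α·ΔT. Convert E = 70 GPa = 7 × 10¹⁰ Pa.
  σ = -(7 × 10¹⁰) × (2.3 × 10⁻⁵) × 68 = -1.095 × 10⁸ Pa = -109.5 MPa (compressive)
Final answer: (a) ε_th = 0.001564, (b) σ = -109.5 MPa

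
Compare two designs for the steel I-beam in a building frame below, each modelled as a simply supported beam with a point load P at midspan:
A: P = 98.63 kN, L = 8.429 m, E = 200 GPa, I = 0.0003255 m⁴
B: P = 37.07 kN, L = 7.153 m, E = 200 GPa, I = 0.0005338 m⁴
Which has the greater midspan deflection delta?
Model: a simply supported beam with a point load P at midspan, so delta = (P·L^3) / (48·E·I) (SI units).
  A: delta = (98630 × 8.429^3) / (48 × (2 × 10¹¹) × 0.0003255) = 0.0189 m = 18.9 mm
  B: delta = (37070 × 7.153^3) / (48 × (2 × 10¹¹) × 0.0005338) = 0.002648 m = 2.648 mm
18.9 mm > 2.648 mm, so A is larger.
Final answer: A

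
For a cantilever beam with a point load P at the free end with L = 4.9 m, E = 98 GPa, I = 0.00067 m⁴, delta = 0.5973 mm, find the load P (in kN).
Model: a cantilever beam with a point load P at the free end, so delta = (P·L^3) / (3·E·I).
Solve for P: P = (3·delta·E·I) / L^3.
Convert to SI units:
  E = 98 GPa = 9.8 × 10¹⁰ Pa
  delta = 0.5973 mm = 0.0005973 m
Substitute:
  P = (3 × 0.0005973 × (9.8 × 10¹⁰) × 0.00067) / 4.9^3
  P = 1000 N
Convert: P = 1000 N = 1 kN
Final answer: P = 1 kN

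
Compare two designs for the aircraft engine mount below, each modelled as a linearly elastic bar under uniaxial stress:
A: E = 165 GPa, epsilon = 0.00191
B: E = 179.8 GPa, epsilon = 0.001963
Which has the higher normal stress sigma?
Model: a linearly elastic bar under uniaxial stress, so sigma = E·epsilon (SI units).
  A: sigma = (1.65 × 10¹¹) × 0.00191 = 3.152 × 10⁸ Pa = 315.2 MPa
  B: sigma = (1.798 × 10¹¹) × 0.001963 = 3.529 × 10⁸ Pa = 352.9 MPa
352.9 MPa > 315.2 MPa, so B is larger.
Final answer: B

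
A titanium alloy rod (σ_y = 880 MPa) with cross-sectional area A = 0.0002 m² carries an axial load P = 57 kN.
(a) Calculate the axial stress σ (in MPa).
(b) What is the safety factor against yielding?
(a) Axial stress σ = P/A. Convert P = 57 kN = 57000 N.
  σ = 57000 / 0.0002 = 2.85 × 10⁸ Pa = 285 MPa
(b) Safety factor SF = σ_y/σ = 880 / 285 = 3.088
Final answer: (a) σ = 285 MPa, (b) SF = 3.088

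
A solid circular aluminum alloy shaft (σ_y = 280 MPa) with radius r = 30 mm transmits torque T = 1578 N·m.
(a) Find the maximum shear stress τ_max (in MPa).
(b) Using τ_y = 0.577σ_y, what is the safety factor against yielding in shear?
(a) For a solid circular shaft, τ_max = T·r/J with J = π·r^4/2, i.e. τ_max = 2·T / (π·r^3). Convert r = 30 mm = 0.03 m.
  τ_max = (2 × 1578) / (π × 0.03^3) = 3.721 × 10⁷ Pa = 37.21 MPa
(b) τ_y = 0.577 × 280 = 161.56 MPa
  SF = τ_y/τ_max = 161.56 / 37.21 = 4.342
Final answer: (a) τ_max = 37.21 MPa, (b) SF = 4.342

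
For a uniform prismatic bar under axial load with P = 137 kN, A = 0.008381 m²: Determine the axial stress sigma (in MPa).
Model: a uniform prismatic bar under axial load, so sigma = P / A.
Convert to SI units:
  P = 137 kN = 137000 N
Substitute:
  sigma = 137000 / 0.008381
  sigma = 1.635 × 10⁷ Pa
Convert: sigma = 1.635 × 10⁷ Pa = 16.35 MPa
Final answer: sigma = 16.35 MPa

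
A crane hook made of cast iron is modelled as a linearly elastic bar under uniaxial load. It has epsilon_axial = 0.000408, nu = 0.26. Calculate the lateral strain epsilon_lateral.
Model: a linearly elastic bar under uniaxial load, so epsilon_lateral = -nu·epsilon_axial.
Substitute:
  epsilon_lateral = -(0.26 × 0.000408)
  epsilon_lateral = -0.0001061
Final answer: epsilon_lateral = -0.0001061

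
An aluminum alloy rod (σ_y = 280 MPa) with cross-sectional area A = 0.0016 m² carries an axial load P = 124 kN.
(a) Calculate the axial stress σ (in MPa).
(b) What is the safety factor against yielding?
(a) Axial stress σ = P/A. Convert P = 124 kN = 124000 N.
  σ = 124000 / 0.0016 = 7.75 × 10⁷ Pa = 77.5 MPa
(b) Safety factor SF = σ_y/σ = 280 / 77.5 = 3.613
Final answer: (a) σ = 77.5 MPa, (b) SF = 3.613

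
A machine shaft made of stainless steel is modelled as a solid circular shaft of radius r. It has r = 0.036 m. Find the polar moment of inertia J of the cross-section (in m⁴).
Model: a solid circular shaft of radius r, so J = (π·r^4) / 2.
Substitute:
  J = (π × 0.036^4) / 2
  J = 2.638 × 10⁻⁶ m⁴
Final answer: J = 2.638 × 10⁻⁶ m⁴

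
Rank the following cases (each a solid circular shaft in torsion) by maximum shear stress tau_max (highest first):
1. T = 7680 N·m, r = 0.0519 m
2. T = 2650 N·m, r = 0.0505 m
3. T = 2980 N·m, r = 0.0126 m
Model: a solid circular shaft in torsion, so tau_max = (2·T) / (π·r^3) (SI units).
  Case 1: tau_max = (2 × 7680) / (π × 0.0519^3) = 3.497 × 10⁷ Pa = 34.97 MPa
  Case 2: tau_max = (2 × 2650) / (π × 0.0505^3) = 1.31 × 10⁷ Pa = 13.1 MPa
  Case 3: tau_max = (2 × 2980) / (π × 0.0126^3) = 9.484 × 10⁸ Pa = 948.4 MPa
Ordering: 948.4 MPa (case 3) > 34.97 MPa (case 1) > 13.1 MPa (case 2)
Final answer: 3, 1, 2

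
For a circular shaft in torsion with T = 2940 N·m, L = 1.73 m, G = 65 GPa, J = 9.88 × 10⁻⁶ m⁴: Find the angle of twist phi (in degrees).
Model: a circular shaft in torsion, so phi = (T·L) / (G·J).
Convert to SI units:
  G = 65 GPa = 6.5 × 10¹⁰ Pa
Substitute:
  phi = (2940 × 1.73) / ((6.5 × 10¹⁰) × (9.88 × 10⁻⁶))
  phi = 0.00792 rad
Convert to degrees: phi = 0.00792 × 180/π = 0.4538°
Final answer: phi = 0.4538°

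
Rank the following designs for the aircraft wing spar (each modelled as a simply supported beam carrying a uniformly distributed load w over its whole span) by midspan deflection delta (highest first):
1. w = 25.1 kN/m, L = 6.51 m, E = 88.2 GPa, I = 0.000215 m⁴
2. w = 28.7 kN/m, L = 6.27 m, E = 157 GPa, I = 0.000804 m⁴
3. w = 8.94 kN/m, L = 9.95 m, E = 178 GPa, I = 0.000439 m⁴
Model: a simply supported beam carrying a uniformly distributed load w over its whole span, so delta = (5·w·L^4) / (384·E·I) (SI units).
  Case 1: delta = (5 × 25100 × 6.51^4) / (384 × (8.82 × 10¹⁰) × 0.000215) = 0.03095 m = 30.95 mm
  Case 2: delta = (5 × 28700 × 6.27^4) / (384 × (1.57 × 10¹¹) × 0.000804) = 0.004575 m = 4.575 mm
  Case 3: delta = (5 × 8940 × 9.95^4) / (384 × (1.78 × 10¹¹) × 0.000439) = 0.0146 m = 14.6 mm
Ordering: 30.95 mm (case 1) > 14.6 mm (case 3) > 4.575 mm (case 2)
Final answer: 1, 3, 2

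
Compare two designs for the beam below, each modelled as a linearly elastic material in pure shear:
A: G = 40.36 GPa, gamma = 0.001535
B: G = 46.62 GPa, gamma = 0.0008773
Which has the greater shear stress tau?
Model: a linearly elastic material in pure shear, so tau = G·gamma (SI units).
  A: tau = (4.036 × 10¹⁰) × 0.001535 = 6.195 × 10⁷ Pa = 61.95 MPa
  B: tau = (4.662 × 10¹⁰) × 0.0008773 = 4.09 × 10⁷ Pa = 40.9 MPa
61.95 MPa > 40.9 MPa, so A is larger.
Final answer: A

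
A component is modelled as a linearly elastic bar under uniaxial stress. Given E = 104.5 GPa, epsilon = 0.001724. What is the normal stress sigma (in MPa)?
Model: a linearly elastic bar under uniaxial stress, so sigma = E·epsilon.
Convert to SI units:
  E = 104.5 GPa = 1.045 × 10¹¹ Pa
Substitute:
  sigma = (1.045 × 10¹¹) × 0.001724
  sigma = 1.802 × 10⁸ Pa
Convert: sigma = 1.802 × 10⁸ Pa = 180.2 MPa
Final answer: sigma = 180.2 MPa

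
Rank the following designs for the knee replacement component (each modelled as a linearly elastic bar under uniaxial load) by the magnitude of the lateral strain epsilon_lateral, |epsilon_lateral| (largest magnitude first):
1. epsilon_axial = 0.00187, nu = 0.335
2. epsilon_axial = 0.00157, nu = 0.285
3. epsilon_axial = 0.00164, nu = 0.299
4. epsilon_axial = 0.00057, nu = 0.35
Model: a linearly elastic bar under uniaxial load, so epsilon_lateral = -nu·epsilon_axial (SI units).
  Case 1: epsilon_lateral = -(0.335 × 0.00187) = -0.0006264
  Case 2: epsilon_lateral = -(0.285 × 0.00157) = -0.0004474
  Case 3: epsilon_lateral = -(0.299 × 0.00164) = -0.0004904
  Case 4: epsilon_lateral = -(0.35 × 0.00057) = -0.0001995
Ordering by |epsilon_lateral|: 0.0006264 (case 1) > 0.0004904 (case 3) > 0.0004474 (case 2) > 0.0001995 (case 4)
Final answer: 1, 3, 2, 4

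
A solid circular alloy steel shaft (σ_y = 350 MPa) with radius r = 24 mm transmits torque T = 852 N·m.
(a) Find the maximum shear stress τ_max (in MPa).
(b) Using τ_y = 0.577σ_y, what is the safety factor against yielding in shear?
(a) For a solid circular shaft, τ_max = T·r/J with J = π·r^4/2, i.e. τ_max = 2·T / (π·r^3). Convert r = 24 mm = 0.024 m.
  τ_max = (2 × 852) / (π × 0.024^3) = 3.924 × 10⁷ Pa = 39.24 MPa
(b) τ_y = 0.577 × 350 = 201.95 MPa
  SF = τ_y/τ_max = 201.95 / 39.24 = 5.147
Final answer: (a) τ_max = 39.24 MPa, (b) SF = 5.147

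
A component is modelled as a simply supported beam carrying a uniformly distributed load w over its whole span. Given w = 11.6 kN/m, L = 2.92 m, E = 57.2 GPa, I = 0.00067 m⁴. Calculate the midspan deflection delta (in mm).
Model: a simply supported beam carrying a uniformly distributed load w over its whole span, so delta = (5·w·L^4) / (384·E·I).
Convert to SI units:
  w = 11.6 kN/m = 11600 N/m
  E = 57.2 GPa = 5.72 × 10¹⁰ Pa
Substitute:
  delta = (5 × 11600 × 2.92^4) / (384 × (5.72 × 10¹⁰) × 0.00067)
  delta = 0.0002865 m
Convert: delta = 0.0002865 m = 0.2865 mm
Final answer: delta = 0.2865 mm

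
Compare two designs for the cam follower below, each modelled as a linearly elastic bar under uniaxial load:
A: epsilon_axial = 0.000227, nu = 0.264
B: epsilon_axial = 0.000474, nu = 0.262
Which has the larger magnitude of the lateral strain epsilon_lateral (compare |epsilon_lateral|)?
Model: a linearly elastic bar under uniaxial load, so epsilon_lateral = -nu·epsilon_axial (SI units).
  A: epsilon_lateral = -(0.264 × 0.000227) = -5.993 × 10⁻⁵
  B: epsilon_lateral = -(0.262 × 0.000474) = -0.0001242
|epsilon_lateral|: A = 5.993 × 10⁻⁵, B = 0.0001242, so B is larger in magnitude.
Final answer: B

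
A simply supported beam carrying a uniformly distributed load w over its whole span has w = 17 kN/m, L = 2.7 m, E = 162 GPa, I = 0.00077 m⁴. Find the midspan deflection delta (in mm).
Model: a simply supported beam carrying a uniformly distributed load w over its whole span, so delta = (5·w·L^4) / (384·E·I).
Convert to SI units:
  w = 17 kN/m = 17000 N/m
  E = 162 GPa = 1.62 × 10¹¹ Pa
Substitute:
  delta = (5 × 17000 × 2.7^4) / (384 × (1.62 × 10¹¹) × 0.00077)
  delta = 9.431 × 10⁻⁵ m
Convert: delta = 9.431 × 10⁻⁵ m = 0.09431 mm
Final answer: delta = 0.09431 mm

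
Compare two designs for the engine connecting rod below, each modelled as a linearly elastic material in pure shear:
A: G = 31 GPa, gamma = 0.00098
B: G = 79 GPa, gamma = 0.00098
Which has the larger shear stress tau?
Model: a linearly elastic material in pure shear, so tau = G·gamma (SI units).
  A: tau = (3.1 × 10¹⁰) × 0.00098 = 3.038 × 10⁷ Pa = 30.38 MPa
  B: tau = (7.9 × 10¹⁰) × 0.00098 = 7.742 × 10⁷ Pa = 77.42 MPa
77.42 MPa > 30.38 MPa, so B is larger.
Final answer: B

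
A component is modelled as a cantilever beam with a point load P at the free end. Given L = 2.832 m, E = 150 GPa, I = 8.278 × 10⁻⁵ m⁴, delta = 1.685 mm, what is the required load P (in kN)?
Model: a cantilever beam with a point load P at the free end, so delta = (P·L^3) / (3·E·I).
Solve for P: P = (3·delta·E·I) / L^3.
Convert to SI units:
  E = 150 GPa = 1.5 × 10¹¹ Pa
  delta = 1.685 mm = 0.001685 m
Substitute:
  P = (3 × 0.001685 × (1.5 × 10¹¹) × (8.278 × 10⁻⁵)) / 2.832^3
  P = 2763 N
Convert: P = 2763 N = 2.763 kN
Final answer: P = 2.763 kN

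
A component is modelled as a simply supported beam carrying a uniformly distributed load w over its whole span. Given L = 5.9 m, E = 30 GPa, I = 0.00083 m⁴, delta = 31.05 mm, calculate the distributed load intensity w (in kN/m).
Model: a simply supported beam carrying a uniformly distributed load w over its whole span, so delta = (5·w·L^4) / (384·E·I).
Solve for w: w = (384·delta·E·I) / (5·L^4).
Convert to SI units:
  E = 30 GPa = 3 × 10¹⁰ Pa
  delta = 31.05 mm = 0.03105 m
Substitute:
  w = (384 × 0.03105 × (3 × 10¹⁰) × 0.00083) / (5 × 5.9^4)
  w = 49000 N/m
Convert: w = 49000 N/m = 49 kN/m
Final answer: w = 49 kN/m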